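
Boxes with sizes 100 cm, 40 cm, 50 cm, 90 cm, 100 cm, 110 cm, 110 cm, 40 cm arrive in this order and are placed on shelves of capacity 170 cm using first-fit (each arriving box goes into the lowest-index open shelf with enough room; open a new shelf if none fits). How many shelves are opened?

5

  100 → shelf 1 (new)  [load 100/170]
  40 → shelf 1  [load 140/170]
  50 → shelf 2 (new)  [load 50/170]
  90 → shelf 2  [load 140/170]
  100 → shelf 3 (new)  [load 100/170]
  110 → shelf 4 (new)  [load 110/170]
  110 → shelf 5 (new)  [load 110/170]
  40 → shelf 3  [load 140/170]
5 shelves opened.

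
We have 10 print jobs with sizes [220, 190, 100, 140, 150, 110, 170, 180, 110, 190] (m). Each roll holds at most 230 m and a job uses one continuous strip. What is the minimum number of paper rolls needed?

Total = 220 + 190 + 190 + 180 + 170 + 150 + 140 + 110 + 110 + 100 = 1560 m.
Lower bound: ⌈1560/230⌉ = 7 paper rolls.
A packing using 9 paper rolls:
  roll 1: 220 = 220
  roll 2: 190 = 190
  roll 3: 190 = 190
  roll 4: 180 = 180
  roll 5: 170 = 170
  roll 6: 150 = 150
  roll 7: 140 = 140
  roll 8: 110 + 110 = 220
  roll 9: 100 = 100
No arrangement into 8 paper rolls stays within capacity, so 9 is optimal.

9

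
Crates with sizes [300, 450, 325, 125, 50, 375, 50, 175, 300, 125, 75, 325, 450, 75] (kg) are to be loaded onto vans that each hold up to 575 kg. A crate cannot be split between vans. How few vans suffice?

Total = 450 + 450 + 375 + 325 + 325 + 300 + 300 + 175 + 125 + 125 + 75 + 75 + 50 + 50 = 3200 kg.
Lower bound: ⌈3200/575⌉ = 6 vans.
Also, 7 crates each exceed 575/2 kg, and no two of those can share a van, so at least 7 vans are needed.
A packing using 7 vans:
  van 1: 450 + 125 = 575
  van 2: 450 + 125 = 575
  van 3: 375 + 175 = 550
  van 4: 325 + 75 + 75 + 50 + 50 = 575
  van 5: 325 = 325
  van 6: 300 = 300
  van 7: 300 = 300
This matches the lower bound, so 7 is optimal.

7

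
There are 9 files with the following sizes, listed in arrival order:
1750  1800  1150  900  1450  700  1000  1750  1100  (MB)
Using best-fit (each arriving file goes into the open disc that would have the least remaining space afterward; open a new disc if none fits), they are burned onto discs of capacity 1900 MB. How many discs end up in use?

7

  1750 → disc 1 (new)  [load 1750/1900]
  1800 → disc 2 (new)  [load 1800/1900]
  1150 → disc 3 (new)  [load 1150/1900]
  900 → disc 4 (new)  [load 900/1900]
  1450 → disc 5 (new)  [load 1450/1900]
  700 → disc 3  [load 1850/1900]
  1000 → disc 4  [load 1900/1900]
  1750 → disc 6 (new)  [load 1750/1900]
  1100 → disc 7 (new)  [load 1100/1900]
7 discs opened.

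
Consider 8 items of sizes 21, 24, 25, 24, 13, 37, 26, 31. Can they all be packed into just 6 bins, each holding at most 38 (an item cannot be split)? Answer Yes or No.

No

Total = 201; ⌈201/38⌉ = 6.
7 items each exceed half the capacity and cannot share a bin, forcing at least 7 bins.
At least 7 bins are required, but only 6 are allowed.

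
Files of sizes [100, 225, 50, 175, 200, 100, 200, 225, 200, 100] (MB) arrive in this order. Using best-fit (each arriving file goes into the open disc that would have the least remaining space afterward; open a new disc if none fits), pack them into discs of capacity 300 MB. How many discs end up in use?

6

  100 → disc 1 (new)  [load 100/300]
  225 → disc 2 (new)  [load 225/300]
  50 → disc 2  [load 275/300]
  175 → disc 1  [load 275/300]
  200 → disc 3 (new)  [load 200/300]
  100 → disc 3  [load 300/300]
  200 → disc 4 (new)  [load 200/300]
  225 → disc 5 (new)  [load 225/300]
  200 → disc 6 (new)  [load 200/300]
  100 → disc 4  [load 300/300]
6 discs opened.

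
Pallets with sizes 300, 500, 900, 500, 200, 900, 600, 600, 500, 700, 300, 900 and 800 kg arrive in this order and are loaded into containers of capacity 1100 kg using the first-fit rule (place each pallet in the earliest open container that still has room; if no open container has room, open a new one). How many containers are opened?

  300 → container 1 (new)  [load 300/1100]
  500 → container 1  [load 800/1100]
  900 → container 2 (new)  [load 900/1100]
  500 → container 3 (new)  [load 500/1100]
  200 → container 1  [load 1000/1100]
  900 → container 4 (new)  [load 900/1100]
  600 → container 3  [load 1100/1100]
  600 → container 5 (new)  [load 600/1100]
  500 → container 5  [load 1100/1100]
  700 → container 6 (new)  [load 700/1100]
  300 → container 6  [load 1000/1100]
  900 → container 7 (new)  [load 900/1100]
  800 → container 8 (new)  [load 800/1100]
8 containers opened.

8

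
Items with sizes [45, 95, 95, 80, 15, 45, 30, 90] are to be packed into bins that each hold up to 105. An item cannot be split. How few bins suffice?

Total = 95 + 95 + 90 + 80 + 45 + 45 + 30 + 15 = 495.
Lower bound: ⌈495/105⌉ = 5 bins.
A packing using 6 bins:
  bin 1: 95 = 95
  bin 2: 95 = 95
  bin 3: 90 + 15 = 105
  bin 4: 80 = 80
  bin 5: 45 + 45 = 90
  bin 6: 30 = 30
No arrangement into 5 bins stays within capacity, so 6 is optimal.

6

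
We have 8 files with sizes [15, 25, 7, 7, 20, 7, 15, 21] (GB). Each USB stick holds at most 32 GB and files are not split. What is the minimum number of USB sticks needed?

Total = 25 + 21 + 20 + 15 + 15 + 7 + 7 + 7 = 117 GB.
Lower bound: ⌈117/32⌉ = 4 USB sticks.
A packing using 4 USB sticks:
  USB stick 1: 25 + 7 = 32
  USB stick 2: 21 + 7 = 28
  USB stick 3: 20 + 7 = 27
  USB stick 4: 15 + 15 = 30
This matches the lower bound, so 4 is optimal.

4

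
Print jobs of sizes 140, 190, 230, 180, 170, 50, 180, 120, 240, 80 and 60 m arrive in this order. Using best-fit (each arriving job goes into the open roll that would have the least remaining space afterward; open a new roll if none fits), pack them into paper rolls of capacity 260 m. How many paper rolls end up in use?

  140 → roll 1 (new)  [load 140/260]
  190 → roll 2 (new)  [load 190/260]
  230 → roll 3 (new)  [load 230/260]
  180 → roll 4 (new)  [load 180/260]
  170 → roll 5 (new)  [load 170/260]
  50 → roll 2  [load 240/260]
  180 → roll 6 (new)  [load 180/260]
  120 → roll 1  [load 260/260]
  240 → roll 7 (new)  [load 240/260]
  80 → roll 4  [load 260/260]
  60 → roll 6  [load 240/260]
7 paper rolls opened.

7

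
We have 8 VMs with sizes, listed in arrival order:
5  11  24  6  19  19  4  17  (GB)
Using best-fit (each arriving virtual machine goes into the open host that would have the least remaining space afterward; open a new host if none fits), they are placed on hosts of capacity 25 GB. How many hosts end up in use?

  5 → host 1 (new)  [load 5/25]
  11 → host 1  [load 16/25]
  24 → host 2 (new)  [load 24/25]
  6 → host 1  [load 22/25]
  19 → host 3 (new)  [load 19/25]
  19 → host 4 (new)  [load 19/25]
  4 → host 3  [load 23/25]
  17 → host 5 (new)  [load 17/25]
5 hosts opened.

5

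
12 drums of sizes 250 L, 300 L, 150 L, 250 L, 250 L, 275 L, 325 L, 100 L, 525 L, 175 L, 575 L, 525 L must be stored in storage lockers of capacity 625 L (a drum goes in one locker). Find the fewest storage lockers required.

Total = 575 + 525 + 525 + 325 + 300 + 275 + 250 + 250 + 250 + 175 + 150 + 100 = 3700 L.
Lower bound: ⌈3700/625⌉ = 6 storage lockers.
A packing using 7 storage lockers:
  locker 1: 575 = 575
  locker 2: 525 + 100 = 625
  locker 3: 525 = 525
  locker 4: 325 + 300 = 625
  locker 5: 275 + 250 = 525
  locker 6: 250 + 250 = 500
  locker 7: 175 + 150 = 325
No arrangement into 6 storage lockers stays within capacity, so 7 is optimal.

7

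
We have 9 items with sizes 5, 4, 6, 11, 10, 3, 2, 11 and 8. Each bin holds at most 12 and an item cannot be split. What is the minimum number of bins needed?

Total = 11 + 11 + 10 + 8 + 6 + 5 + 4 + 3 + 2 = 60.
Lower bound: ⌈60/12⌉ = 5 bins.
A packing using 6 bins:
  bin 1: 11 = 11
  bin 2: 11 = 11
  bin 3: 10 + 2 = 12
  bin 4: 8 + 4 = 12
  bin 5: 6 + 5 = 11
  bin 6: 3 = 3
No arrangement into 5 bins stays within capacity, so 6 is optimal.

6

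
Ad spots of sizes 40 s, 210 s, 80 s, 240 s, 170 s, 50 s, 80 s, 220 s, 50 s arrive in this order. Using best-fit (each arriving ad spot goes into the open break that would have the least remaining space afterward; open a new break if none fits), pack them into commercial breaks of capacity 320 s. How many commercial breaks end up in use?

4

  40 → break 1 (new)  [load 40/320]
  210 → break 1  [load 250/320]
  80 → break 2 (new)  [load 80/320]
  240 → break 2  [load 320/320]
  170 → break 3 (new)  [load 170/320]
  50 → break 1  [load 300/320]
  80 → break 3  [load 250/320]
  220 → break 4 (new)  [load 220/320]
  50 → break 3  [load 300/320]
4 commercial breaks opened.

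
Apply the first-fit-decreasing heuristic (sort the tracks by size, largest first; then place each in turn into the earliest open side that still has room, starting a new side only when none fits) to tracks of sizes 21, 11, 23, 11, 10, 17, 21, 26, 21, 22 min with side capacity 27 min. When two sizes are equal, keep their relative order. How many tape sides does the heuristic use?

8

Sorted descending: 26, 23, 22, 21, 21, 21, 17, 11, 11, 10.
  26 → side 1 (new)  [load 26/27]
  23 → side 2 (new)  [load 23/27]
  22 → side 3 (new)  [load 22/27]
  21 → side 4 (new)  [load 21/27]
  21 → side 5 (new)  [load 21/27]
  21 → side 6 (new)  [load 21/27]
  17 → side 7 (new)  [load 17/27]
  11 → side 8 (new)  [load 11/27]
  11 → side 8  [load 22/27]
  10 → side 7  [load 27/27]
8 tape sides opened.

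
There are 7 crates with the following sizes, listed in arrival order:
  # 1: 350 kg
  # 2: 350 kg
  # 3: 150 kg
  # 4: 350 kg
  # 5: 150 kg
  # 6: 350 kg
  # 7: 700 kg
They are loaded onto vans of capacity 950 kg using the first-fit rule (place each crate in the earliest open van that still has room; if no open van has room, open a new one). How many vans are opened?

  350 → van 1 (new)  [load 350/950]
  350 → van 1  [load 700/950]
  150 → van 1  [load 850/950]
  350 → van 2 (new)  [load 350/950]
  150 → van 2  [load 500/950]
  350 → van 2  [load 850/950]
  700 → van 3 (new)  [load 700/950]
3 vans opened.

3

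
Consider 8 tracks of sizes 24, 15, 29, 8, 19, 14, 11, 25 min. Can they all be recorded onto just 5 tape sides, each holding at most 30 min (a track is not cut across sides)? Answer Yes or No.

No

Total = 145 min; ⌈145/30⌉ = 5.
The bound of 5 does not rule out 5, but exhaustive search shows no assignment into 5 tape sides of capacity 30 min exists — the minimum is 6.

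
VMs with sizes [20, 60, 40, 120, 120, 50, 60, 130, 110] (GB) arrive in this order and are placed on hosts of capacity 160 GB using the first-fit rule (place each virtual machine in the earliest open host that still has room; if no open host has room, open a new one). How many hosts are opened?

6

  20 → host 1 (new)  [load 20/160]
  60 → host 1  [load 80/160]
  40 → host 1  [load 120/160]
  120 → host 2 (new)  [load 120/160]
  120 → host 3 (new)  [load 120/160]
  50 → host 4 (new)  [load 50/160]
  60 → host 4  [load 110/160]
  130 → host 5 (new)  [load 130/160]
  110 → host 6 (new)  [load 110/160]
6 hosts opened.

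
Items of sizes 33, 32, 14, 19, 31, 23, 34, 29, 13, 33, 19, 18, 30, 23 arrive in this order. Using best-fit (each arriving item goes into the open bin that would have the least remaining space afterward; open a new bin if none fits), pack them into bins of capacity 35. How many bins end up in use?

  33 → bin 1 (new)  [load 33/35]
  32 → bin 2 (new)  [load 32/35]
  14 → bin 3 (new)  [load 14/35]
  19 → bin 3  [load 33/35]
  31 → bin 4 (new)  [load 31/35]
  23 → bin 5 (new)  [load 23/35]
  34 → bin 6 (new)  [load 34/35]
  29 → bin 7 (new)  [load 29/35]
  13 → bin 8 (new)  [load 13/35]
  33 → bin 9 (new)  [load 33/35]
  19 → bin 8  [load 32/35]
  18 → bin 10 (new)  [load 18/35]
  30 → bin 11 (new)  [load 30/35]
  23 → bin 12 (new)  [load 23/35]
12 bins opened.

12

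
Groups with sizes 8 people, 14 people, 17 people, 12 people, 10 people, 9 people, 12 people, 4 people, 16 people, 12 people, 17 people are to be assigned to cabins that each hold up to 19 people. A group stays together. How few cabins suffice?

9

Total = 17 + 17 + 16 + 14 + 12 + 12 + 12 + 10 + 9 + 8 + 4 = 131 people.
Lower bound: ⌈131/19⌉ = 7 cabins.
Also, 8 groups each exceed 19/2 people, and no two of those can share a cabin, so at least 8 cabins are needed.
A packing using 9 cabins:
  cabin 1: 17 = 17
  cabin 2: 17 = 17
  cabin 3: 16 = 16
  cabin 4: 14 + 4 = 18
  cabin 5: 12 = 12
  cabin 6: 12 = 12
  cabin 7: 12 = 12
  cabin 8: 10 + 9 = 19
  cabin 9: 8 = 8
No arrangement into 8 cabins stays within capacity, so 9 is optimal.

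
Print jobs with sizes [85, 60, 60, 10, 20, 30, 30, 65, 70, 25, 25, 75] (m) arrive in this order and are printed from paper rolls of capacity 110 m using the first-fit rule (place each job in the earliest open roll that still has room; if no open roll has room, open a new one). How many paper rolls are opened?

  85 → roll 1 (new)  [load 85/110]
  60 → roll 2 (new)  [load 60/110]
  60 → roll 3 (new)  [load 60/110]
  10 → roll 1  [load 95/110]
  20 → roll 2  [load 80/110]
  30 → roll 2  [load 110/110]
  30 → roll 3  [load 90/110]
  65 → roll 4 (new)  [load 65/110]
  70 → roll 5 (new)  [load 70/110]
  25 → roll 4  [load 90/110]
  25 → roll 5  [load 95/110]
  75 → roll 6 (new)  [load 75/110]
6 paper rolls opened.

6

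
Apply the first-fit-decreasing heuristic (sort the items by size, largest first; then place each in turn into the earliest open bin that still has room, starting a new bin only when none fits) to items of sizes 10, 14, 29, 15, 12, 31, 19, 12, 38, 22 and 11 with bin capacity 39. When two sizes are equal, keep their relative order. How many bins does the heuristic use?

6

Sorted descending: 38, 31, 29, 22, 19, 15, 14, 12, 12, 11, 10.
  38 → bin 1 (new)  [load 38/39]
  31 → bin 2 (new)  [load 31/39]
  29 → bin 3 (new)  [load 29/39]
  22 → bin 4 (new)  [load 22/39]
  19 → bin 5 (new)  [load 19/39]
  15 → bin 4  [load 37/39]
  14 → bin 5  [load 33/39]
  12 → bin 6 (new)  [load 12/39]
  12 → bin 6  [load 24/39]
  11 → bin 6  [load 35/39]
  10 → bin 3  [load 39/39]
6 bins opened.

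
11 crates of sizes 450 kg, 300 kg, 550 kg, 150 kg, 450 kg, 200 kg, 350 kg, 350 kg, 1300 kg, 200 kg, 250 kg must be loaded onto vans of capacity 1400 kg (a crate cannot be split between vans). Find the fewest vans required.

4

Total = 1300 + 550 + 450 + 450 + 350 + 350 + 300 + 250 + 200 + 200 + 150 = 4550 kg.
Lower bound: ⌈4550/1400⌉ = 4 vans.
A packing using 4 vans:
  van 1: 1300 = 1300
  van 2: 550 + 450 + 350 = 1350
  van 3: 450 + 350 + 300 + 250 = 1350
  van 4: 200 + 200 + 150 = 550
This matches the lower bound, so 4 is optimal.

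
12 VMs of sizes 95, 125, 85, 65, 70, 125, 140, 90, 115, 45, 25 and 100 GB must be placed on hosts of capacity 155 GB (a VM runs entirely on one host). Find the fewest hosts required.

8

Total = 140 + 125 + 125 + 115 + 100 + 95 + 90 + 85 + 70 + 65 + 45 + 25 = 1080 GB.
Lower bound: ⌈1080/155⌉ = 7 hosts.
Also, 8 VMs each exceed 155/2 GB, and no two of those can share a host, so at least 8 hosts are needed.
A packing using 8 hosts:
  host 1: 140 = 140
  host 2: 125 + 25 = 150
  host 3: 125 = 125
  host 4: 115 = 115
  host 5: 100 + 45 = 145
  host 6: 95 = 95
  host 7: 90 + 65 = 155
  host 8: 85 + 70 = 155
This matches the lower bound, so 8 is optimal.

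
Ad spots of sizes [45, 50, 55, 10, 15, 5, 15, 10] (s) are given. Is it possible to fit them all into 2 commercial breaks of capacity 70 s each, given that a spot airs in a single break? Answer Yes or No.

Total = 205 s; ⌈205/70⌉ = 3.
At least 3 commercial breaks are required, but only 2 are allowed.

No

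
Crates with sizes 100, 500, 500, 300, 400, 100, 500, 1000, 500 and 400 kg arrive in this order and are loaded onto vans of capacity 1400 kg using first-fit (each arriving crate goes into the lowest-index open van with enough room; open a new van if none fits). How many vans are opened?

  100 → van 1 (new)  [load 100/1400]
  500 → van 1  [load 600/1400]
  500 → van 1  [load 1100/1400]
  300 → van 1  [load 1400/1400]
  400 → van 2 (new)  [load 400/1400]
  100 → van 2  [load 500/1400]
  500 → van 2  [load 1000/1400]
  1000 → van 3 (new)  [load 1000/1400]
  500 → van 4 (new)  [load 500/1400]
  400 → van 2  [load 1400/1400]
4 vans opened.

4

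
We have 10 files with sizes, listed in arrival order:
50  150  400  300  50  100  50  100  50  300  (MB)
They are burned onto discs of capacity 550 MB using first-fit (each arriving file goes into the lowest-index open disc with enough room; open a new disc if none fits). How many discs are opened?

3

  50 → disc 1 (new)  [load 50/550]
  150 → disc 1  [load 200/550]
  400 → disc 2 (new)  [load 400/550]
  300 → disc 1  [load 500/550]
  50 → disc 1  [load 550/550]
  100 → disc 2  [load 500/550]
  50 → disc 2  [load 550/550]
  100 → disc 3 (new)  [load 100/550]
  50 → disc 3  [load 150/550]
  300 → disc 3  [load 450/550]
3 discs opened.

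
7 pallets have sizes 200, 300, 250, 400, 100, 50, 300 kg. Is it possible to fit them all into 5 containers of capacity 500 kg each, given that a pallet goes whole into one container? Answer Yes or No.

A valid assignment using 4 containers:
  container 1: 400 + 100 = 500
  container 2: 300 + 200 = 500
  container 3: 300 + 50 = 350
  container 4: 250 = 250
That uses only 4 ≤ 5, so 5 containers are enough.

Yes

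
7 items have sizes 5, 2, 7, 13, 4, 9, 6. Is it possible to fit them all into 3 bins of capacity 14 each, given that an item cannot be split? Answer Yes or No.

No

Total = 46; ⌈46/14⌉ = 4.
At least 4 bins are required, but only 3 are allowed.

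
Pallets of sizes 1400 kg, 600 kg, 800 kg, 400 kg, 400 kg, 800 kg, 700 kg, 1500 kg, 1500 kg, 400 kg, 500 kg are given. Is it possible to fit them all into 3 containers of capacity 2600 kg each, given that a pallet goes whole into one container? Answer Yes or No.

No

Total = 9000 kg; ⌈9000/2600⌉ = 4.
At least 4 containers are required, but only 3 are allowed.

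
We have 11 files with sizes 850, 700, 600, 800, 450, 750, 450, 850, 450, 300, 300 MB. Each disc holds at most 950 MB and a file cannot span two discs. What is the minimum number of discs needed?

Total = 850 + 850 + 800 + 750 + 700 + 600 + 450 + 450 + 450 + 300 + 300 = 6500 MB.
Lower bound: ⌈6500/950⌉ = 7 discs.
A packing using 8 discs:
  disc 1: 850 = 850
  disc 2: 850 = 850
  disc 3: 800 = 800
  disc 4: 750 = 750
  disc 5: 700 = 700
  disc 6: 600 + 300 = 900
  disc 7: 450 + 450 = 900
  disc 8: 450 + 300 = 750
No arrangement into 7 discs stays within capacity, so 8 is optimal.

8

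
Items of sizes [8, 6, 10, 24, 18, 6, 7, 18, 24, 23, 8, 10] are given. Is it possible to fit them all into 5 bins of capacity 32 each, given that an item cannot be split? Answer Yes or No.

No

Total = 162; ⌈162/32⌉ = 6.
At least 6 bins are required, but only 5 are allowed.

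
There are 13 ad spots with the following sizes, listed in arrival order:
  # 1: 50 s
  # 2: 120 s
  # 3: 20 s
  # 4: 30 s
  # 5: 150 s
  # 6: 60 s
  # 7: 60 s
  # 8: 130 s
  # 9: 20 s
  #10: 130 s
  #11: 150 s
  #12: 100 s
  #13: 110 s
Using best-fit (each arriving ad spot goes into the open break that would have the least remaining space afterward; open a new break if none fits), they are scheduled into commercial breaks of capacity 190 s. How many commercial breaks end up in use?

  50 → break 1 (new)  [load 50/190]
  120 → break 1  [load 170/190]
  20 → break 1  [load 190/190]
  30 → break 2 (new)  [load 30/190]
  150 → break 2  [load 180/190]
  60 → break 3 (new)  [load 60/190]
  60 → break 3  [load 120/190]
  130 → break 4 (new)  [load 130/190]
  20 → break 4  [load 150/190]
  130 → break 5 (new)  [load 130/190]
  150 → break 6 (new)  [load 150/190]
  100 → break 7 (new)  [load 100/190]
  110 → break 8 (new)  [load 110/190]
8 commercial breaks opened.

8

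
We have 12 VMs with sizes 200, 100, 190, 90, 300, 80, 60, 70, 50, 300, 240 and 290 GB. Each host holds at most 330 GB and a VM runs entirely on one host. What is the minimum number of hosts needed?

7

Total = 300 + 300 + 290 + 240 + 200 + 190 + 100 + 90 + 80 + 70 + 60 + 50 = 1970 GB.
Lower bound: ⌈1970/330⌉ = 6 hosts.
A packing using 7 hosts:
  host 1: 300 = 300
  host 2: 300 = 300
  host 3: 290 = 290
  host 4: 240 + 90 = 330
  host 5: 200 + 100 = 300
  host 6: 190 + 80 + 60 = 330
  host 7: 70 + 50 = 120
No arrangement into 6 hosts stays within capacity, so 7 is optimal.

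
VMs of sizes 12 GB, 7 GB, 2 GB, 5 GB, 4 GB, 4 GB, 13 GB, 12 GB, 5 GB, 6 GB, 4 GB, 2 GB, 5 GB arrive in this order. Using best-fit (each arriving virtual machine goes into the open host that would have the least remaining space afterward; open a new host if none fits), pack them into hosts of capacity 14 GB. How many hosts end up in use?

7

  12 → host 1 (new)  [load 12/14]
  7 → host 2 (new)  [load 7/14]
  2 → host 1  [load 14/14]
  5 → host 2  [load 12/14]
  4 → host 3 (new)  [load 4/14]
  4 → host 3  [load 8/14]
  13 → host 4 (new)  [load 13/14]
  12 → host 5 (new)  [load 12/14]
  5 → host 3  [load 13/14]
  6 → host 6 (new)  [load 6/14]
  4 → host 6  [load 10/14]
  2 → host 2  [load 14/14]
  5 → host 7 (new)  [load 5/14]
7 hosts opened.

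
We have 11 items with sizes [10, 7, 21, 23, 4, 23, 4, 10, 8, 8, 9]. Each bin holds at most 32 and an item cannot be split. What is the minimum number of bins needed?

Total = 23 + 23 + 21 + 10 + 10 + 9 + 8 + 8 + 7 + 4 + 4 = 127.
Lower bound: ⌈127/32⌉ = 4 bins.
A packing using 4 bins:
  bin 1: 23 + 9 = 32
  bin 2: 23 + 8 = 31
  bin 3: 21 + 7 + 4 = 32
  bin 4: 10 + 10 + 8 + 4 = 32
This matches the lower bound, so 4 is optimal.

4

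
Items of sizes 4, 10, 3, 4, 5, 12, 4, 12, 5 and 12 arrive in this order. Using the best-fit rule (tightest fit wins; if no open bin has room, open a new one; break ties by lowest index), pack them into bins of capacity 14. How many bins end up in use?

6

  4 → bin 1 (new)  [load 4/14]
  10 → bin 1  [load 14/14]
  3 → bin 2 (new)  [load 3/14]
  4 → bin 2  [load 7/14]
  5 → bin 2  [load 12/14]
  12 → bin 3 (new)  [load 12/14]
  4 → bin 4 (new)  [load 4/14]
  12 → bin 5 (new)  [load 12/14]
  5 → bin 4  [load 9/14]
  12 → bin 6 (new)  [load 12/14]
6 bins opened.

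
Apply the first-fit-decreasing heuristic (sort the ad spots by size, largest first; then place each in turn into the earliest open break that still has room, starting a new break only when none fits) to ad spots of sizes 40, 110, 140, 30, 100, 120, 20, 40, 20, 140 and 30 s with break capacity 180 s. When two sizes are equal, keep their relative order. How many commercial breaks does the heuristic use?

Sorted descending: 140, 140, 120, 110, 100, 40, 40, 30, 30, 20, 20.
  140 → break 1 (new)  [load 140/180]
  140 → break 2 (new)  [load 140/180]
  120 → break 3 (new)  [load 120/180]
  110 → break 4 (new)  [load 110/180]
  100 → break 5 (new)  [load 100/180]
  40 → break 1  [load 180/180]
  40 → break 2  [load 180/180]
  30 → break 3  [load 150/180]
  30 → break 3  [load 180/180]
  20 → break 4  [load 130/180]
  20 → break 4  [load 150/180]
5 commercial breaks opened.

5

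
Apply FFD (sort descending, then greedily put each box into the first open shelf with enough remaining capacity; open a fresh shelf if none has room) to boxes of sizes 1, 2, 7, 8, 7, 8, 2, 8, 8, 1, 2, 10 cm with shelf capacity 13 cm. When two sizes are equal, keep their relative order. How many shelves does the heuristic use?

7

Sorted descending: 10, 8, 8, 8, 8, 7, 7, 2, 2, 2, 1, 1.
  10 → shelf 1 (new)  [load 10/13]
  8 → shelf 2 (new)  [load 8/13]
  8 → shelf 3 (new)  [load 8/13]
  8 → shelf 4 (new)  [load 8/13]
  8 → shelf 5 (new)  [load 8/13]
  7 → shelf 6 (new)  [load 7/13]
  7 → shelf 7 (new)  [load 7/13]
  2 → shelf 1  [load 12/13]
  2 → shelf 2  [load 10/13]
  2 → shelf 2  [load 12/13]
  1 → shelf 1  [load 13/13]
  1 → shelf 2  [load 13/13]
7 shelves opened.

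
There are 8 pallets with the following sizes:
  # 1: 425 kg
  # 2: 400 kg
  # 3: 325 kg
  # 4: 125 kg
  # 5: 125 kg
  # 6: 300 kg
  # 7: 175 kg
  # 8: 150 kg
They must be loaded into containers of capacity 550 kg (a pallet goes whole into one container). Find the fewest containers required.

4

Total = 425 + 400 + 325 + 300 + 175 + 150 + 125 + 125 = 2025 kg.
Lower bound: ⌈2025/550⌉ = 4 containers.
A packing using 4 containers:
  container 1: 425 + 125 = 550
  container 2: 400 + 150 = 550
  container 3: 325 + 175 = 500
  container 4: 300 + 125 = 425
This matches the lower bound, so 4 is optimal.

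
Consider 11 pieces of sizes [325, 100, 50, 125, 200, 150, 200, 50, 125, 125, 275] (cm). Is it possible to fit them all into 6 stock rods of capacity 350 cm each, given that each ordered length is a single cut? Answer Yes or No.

A valid assignment using 6 stock rods:
  stock rod 1: 325 = 325
  stock rod 2: 275 + 50 = 325
  stock rod 3: 200 + 150 = 350
  stock rod 4: 200 + 125 = 325
  stock rod 5: 125 + 125 + 100 = 350
  stock rod 6: 50 = 50
Every load is within 350 cm, so 6 stock rods suffice.

Yes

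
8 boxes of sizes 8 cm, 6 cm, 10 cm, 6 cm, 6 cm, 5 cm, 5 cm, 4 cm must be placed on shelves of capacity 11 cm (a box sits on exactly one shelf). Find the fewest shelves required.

Total = 10 + 8 + 6 + 6 + 6 + 5 + 5 + 4 = 50 cm.
Lower bound: ⌈50/11⌉ = 5 shelves.
A packing using 5 shelves:
  shelf 1: 10 = 10
  shelf 2: 8 = 8
  shelf 3: 6 + 5 = 11
  shelf 4: 6 + 5 = 11
  shelf 5: 6 + 4 = 10
This matches the lower bound, so 5 is optimal.

5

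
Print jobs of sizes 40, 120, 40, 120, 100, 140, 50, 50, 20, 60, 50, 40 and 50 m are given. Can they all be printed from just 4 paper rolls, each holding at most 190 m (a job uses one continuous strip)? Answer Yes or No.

Total = 880 m; ⌈880/190⌉ = 5.
At least 5 paper rolls are required, but only 4 are allowed.

No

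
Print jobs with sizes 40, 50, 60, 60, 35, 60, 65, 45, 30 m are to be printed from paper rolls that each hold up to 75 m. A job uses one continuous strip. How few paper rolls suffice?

7

Total = 65 + 60 + 60 + 60 + 50 + 45 + 40 + 35 + 30 = 445 m.
Lower bound: ⌈445/75⌉ = 6 paper rolls.
Also, 7 print jobs each exceed 75/2 m, and no two of those can share a roll, so at least 7 paper rolls are needed.
A packing using 7 paper rolls:
  roll 1: 65 = 65
  roll 2: 60 = 60
  roll 3: 60 = 60
  roll 4: 60 = 60
  roll 5: 50 = 50
  roll 6: 45 + 30 = 75
  roll 7: 40 + 35 = 75
This matches the lower bound, so 7 is optimal.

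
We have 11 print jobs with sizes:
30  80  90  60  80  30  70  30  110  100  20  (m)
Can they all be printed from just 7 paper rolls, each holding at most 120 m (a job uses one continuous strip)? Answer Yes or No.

Yes

A valid assignment using 7 paper rolls:
  roll 1: 110 = 110
  roll 2: 100 + 20 = 120
  roll 3: 90 + 30 = 120
  roll 4: 80 + 30 = 110
  roll 5: 80 + 30 = 110
  roll 6: 70 = 70
  roll 7: 60 = 60
Every load is within 120 m, so 7 paper rolls suffice.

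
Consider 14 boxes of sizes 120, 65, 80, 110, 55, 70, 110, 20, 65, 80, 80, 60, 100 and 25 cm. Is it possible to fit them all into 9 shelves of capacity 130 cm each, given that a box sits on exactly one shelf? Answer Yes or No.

Total = 1040 cm; ⌈1040/130⌉ = 8.
The bound of 8 does not rule out 9, but exhaustive search shows no assignment into 9 shelves of capacity 130 cm exists — the minimum is 10.

No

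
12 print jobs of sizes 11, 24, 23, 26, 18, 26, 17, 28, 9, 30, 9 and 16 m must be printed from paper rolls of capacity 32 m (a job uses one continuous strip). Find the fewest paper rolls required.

Total = 30 + 28 + 26 + 26 + 24 + 23 + 18 + 17 + 16 + 11 + 9 + 9 = 237 m.
Lower bound: ⌈237/32⌉ = 8 paper rolls.
A packing using 9 paper rolls:
  roll 1: 30 = 30
  roll 2: 28 = 28
  roll 3: 26 = 26
  roll 4: 26 = 26
  roll 5: 24 = 24
  roll 6: 23 + 9 = 32
  roll 7: 18 + 11 = 29
  roll 8: 17 + 9 = 26
  roll 9: 16 = 16
No arrangement into 8 paper rolls stays within capacity, so 9 is optimal.

9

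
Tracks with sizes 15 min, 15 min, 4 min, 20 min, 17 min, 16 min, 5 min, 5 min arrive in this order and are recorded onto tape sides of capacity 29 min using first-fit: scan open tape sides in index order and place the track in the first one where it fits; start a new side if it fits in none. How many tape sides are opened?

5

  15 → side 1 (new)  [load 15/29]
  15 → side 2 (new)  [load 15/29]
  4 → side 1  [load 19/29]
  20 → side 3 (new)  [load 20/29]
  17 → side 4 (new)  [load 17/29]
  16 → side 5 (new)  [load 16/29]
  5 → side 1  [load 24/29]
  5 → side 1  [load 29/29]
5 tape sides opened.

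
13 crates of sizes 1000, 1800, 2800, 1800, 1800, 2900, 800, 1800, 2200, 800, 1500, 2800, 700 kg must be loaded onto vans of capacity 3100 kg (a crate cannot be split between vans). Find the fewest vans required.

Total = 2900 + 2800 + 2800 + 2200 + 1800 + 1800 + 1800 + 1800 + 1500 + 1000 + 800 + 800 + 700 = 22700 kg.
Lower bound: ⌈22700/3100⌉ = 8 vans.
A packing using 9 vans:
  van 1: 2900 = 2900
  van 2: 2800 = 2800
  van 3: 2800 = 2800
  van 4: 2200 + 800 = 3000
  van 5: 1800 + 1000 = 2800
  van 6: 1800 + 800 = 2600
  van 7: 1800 + 700 = 2500
  van 8: 1800 = 1800
  van 9: 1500 = 1500
No arrangement into 8 vans stays within capacity, so 9 is optimal.

9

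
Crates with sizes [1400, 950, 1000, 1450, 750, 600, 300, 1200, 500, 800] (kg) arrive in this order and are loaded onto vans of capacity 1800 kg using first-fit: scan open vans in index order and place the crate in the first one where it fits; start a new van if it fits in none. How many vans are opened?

6

  1400 → van 1 (new)  [load 1400/1800]
  950 → van 2 (new)  [load 950/1800]
  1000 → van 3 (new)  [load 1000/1800]
  1450 → van 4 (new)  [load 1450/1800]
  750 → van 2  [load 1700/1800]
  600 → van 3  [load 1600/1800]
  300 → van 1  [load 1700/1800]
  1200 → van 5 (new)  [load 1200/1800]
  500 → van 5  [load 1700/1800]
  800 → van 6 (new)  [load 800/1800]
6 vans opened.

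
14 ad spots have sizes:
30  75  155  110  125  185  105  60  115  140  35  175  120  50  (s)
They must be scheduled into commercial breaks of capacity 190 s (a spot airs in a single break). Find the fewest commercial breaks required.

9

Total = 185 + 175 + 155 + 140 + 125 + 120 + 115 + 110 + 105 + 75 + 60 + 50 + 35 + 30 = 1480 s.
Lower bound: ⌈1480/190⌉ = 8 commercial breaks.
Also, 9 ad spots each exceed 95 s, and no two of those can share a break, so at least 9 commercial breaks are needed.
A packing using 9 commercial breaks:
  break 1: 185 = 185
  break 2: 175 = 175
  break 3: 155 + 35 = 190
  break 4: 140 + 50 = 190
  break 5: 125 + 60 = 185
  break 6: 120 + 30 = 150
  break 7: 115 + 75 = 190
  break 8: 110 = 110
  break 9: 105 = 105
This matches the lower bound, so 9 is optimal.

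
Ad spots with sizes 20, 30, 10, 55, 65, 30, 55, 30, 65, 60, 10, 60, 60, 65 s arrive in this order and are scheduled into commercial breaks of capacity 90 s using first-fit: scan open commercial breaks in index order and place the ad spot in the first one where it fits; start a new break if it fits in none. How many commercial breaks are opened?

9

  20 → break 1 (new)  [load 20/90]
  30 → break 1  [load 50/90]
  10 → break 1  [load 60/90]
  55 → break 2 (new)  [load 55/90]
  65 → break 3 (new)  [load 65/90]
  30 → break 1  [load 90/90]
  55 → break 4 (new)  [load 55/90]
  30 → break 2  [load 85/90]
  65 → break 5 (new)  [load 65/90]
  60 → break 6 (new)  [load 60/90]
  10 → break 3  [load 75/90]
  60 → break 7 (new)  [load 60/90]
  60 → break 8 (new)  [load 60/90]
  65 → break 9 (new)  [load 65/90]
9 commercial breaks opened.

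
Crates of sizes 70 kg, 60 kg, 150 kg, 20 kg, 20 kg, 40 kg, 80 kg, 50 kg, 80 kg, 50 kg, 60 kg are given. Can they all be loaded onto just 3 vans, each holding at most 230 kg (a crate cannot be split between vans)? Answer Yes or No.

Yes

A valid assignment using 3 vans:
  van 1: 150 + 80 = 230
  van 2: 80 + 70 + 60 + 20 = 230
  van 3: 60 + 50 + 50 + 40 + 20 = 220
Every load is within 230 kg, so 3 vans suffice.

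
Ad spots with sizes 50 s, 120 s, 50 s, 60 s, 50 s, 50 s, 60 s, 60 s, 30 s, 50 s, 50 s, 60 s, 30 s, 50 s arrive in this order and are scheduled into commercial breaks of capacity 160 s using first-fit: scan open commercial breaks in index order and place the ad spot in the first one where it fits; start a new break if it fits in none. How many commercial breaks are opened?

  50 → break 1 (new)  [load 50/160]
  120 → break 2 (new)  [load 120/160]
  50 → break 1  [load 100/160]
  60 → break 1  [load 160/160]
  50 → break 3 (new)  [load 50/160]
  50 → break 3  [load 100/160]
  60 → break 3  [load 160/160]
  60 → break 4 (new)  [load 60/160]
  30 → break 2  [load 150/160]
  50 → break 4  [load 110/160]
  50 → break 4  [load 160/160]
  60 → break 5 (new)  [load 60/160]
  30 → break 5  [load 90/160]
  50 → break 5  [load 140/160]
5 commercial breaks opened.

5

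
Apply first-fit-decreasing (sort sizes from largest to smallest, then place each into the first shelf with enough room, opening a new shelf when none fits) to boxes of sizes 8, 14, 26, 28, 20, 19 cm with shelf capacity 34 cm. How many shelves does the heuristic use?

Sorted descending: 28, 26, 20, 19, 14, 8.
  28 → shelf 1 (new)  [load 28/34]
  26 → shelf 2 (new)  [load 26/34]
  20 → shelf 3 (new)  [load 20/34]
  19 → shelf 4 (new)  [load 19/34]
  14 → shelf 3  [load 34/34]
  8 → shelf 2  [load 34/34]
4 shelves opened.

4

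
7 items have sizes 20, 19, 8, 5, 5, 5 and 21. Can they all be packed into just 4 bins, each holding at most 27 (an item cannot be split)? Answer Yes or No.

A valid assignment using 4 bins:
  bin 1: 21 + 5 = 26
  bin 2: 20 + 5 = 25
  bin 3: 19 + 8 = 27
  bin 4: 5 = 5
Every load is within 27, so 4 bins suffice.

Yes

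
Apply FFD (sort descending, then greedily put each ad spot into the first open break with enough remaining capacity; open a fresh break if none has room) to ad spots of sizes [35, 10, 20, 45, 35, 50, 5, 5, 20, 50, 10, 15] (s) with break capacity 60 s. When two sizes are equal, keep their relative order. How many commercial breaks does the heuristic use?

Sorted descending: 50, 50, 45, 35, 35, 20, 20, 15, 10, 10, 5, 5.
  50 → break 1 (new)  [load 50/60]
  50 → break 2 (new)  [load 50/60]
  45 → break 3 (new)  [load 45/60]
  35 → break 4 (new)  [load 35/60]
  35 → break 5 (new)  [load 35/60]
  20 → break 4  [load 55/60]
  20 → break 5  [load 55/60]
  15 → break 3  [load 60/60]
  10 → break 1  [load 60/60]
  10 → break 2  [load 60/60]
  5 → break 4  [load 60/60]
  5 → break 5  [load 60/60]
5 commercial breaks opened.

5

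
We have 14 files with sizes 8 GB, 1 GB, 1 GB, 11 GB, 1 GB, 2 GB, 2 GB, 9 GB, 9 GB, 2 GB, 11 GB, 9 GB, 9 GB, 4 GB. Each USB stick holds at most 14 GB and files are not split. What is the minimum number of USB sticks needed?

7

Total = 11 + 11 + 9 + 9 + 9 + 9 + 8 + 4 + 2 + 2 + 2 + 1 + 1 + 1 = 79 GB.
Lower bound: ⌈79/14⌉ = 6 USB sticks.
Also, 7 files each exceed 7 GB, and no two of those can share a USB stick, so at least 7 USB sticks are needed.
A packing using 7 USB sticks:
  USB stick 1: 11 + 2 + 1 = 14
  USB stick 2: 11 + 2 + 1 = 14
  USB stick 3: 9 + 4 + 1 = 14
  USB stick 4: 9 + 2 = 11
  USB stick 5: 9 = 9
  USB stick 6: 9 = 9
  USB stick 7: 8 = 8
This matches the lower bound, so 7 is optimal.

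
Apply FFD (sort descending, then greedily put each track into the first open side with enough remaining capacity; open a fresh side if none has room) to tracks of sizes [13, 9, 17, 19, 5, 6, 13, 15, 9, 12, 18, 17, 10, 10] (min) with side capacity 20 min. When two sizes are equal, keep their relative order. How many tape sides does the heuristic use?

Sorted descending: 19, 18, 17, 17, 15, 13, 13, 12, 10, 10, 9, 9, 6, 5.
  19 → side 1 (new)  [load 19/20]
  18 → side 2 (new)  [load 18/20]
  17 → side 3 (new)  [load 17/20]
  17 → side 4 (new)  [load 17/20]
  15 → side 5 (new)  [load 15/20]
  13 → side 6 (new)  [load 13/20]
  13 → side 7 (new)  [load 13/20]
  12 → side 8 (new)  [load 12/20]
  10 → side 9 (new)  [load 10/20]
  10 → side 9  [load 20/20]
  9 → side 10 (new)  [load 9/20]
  9 → side 10  [load 18/20]
  6 → side 6  [load 19/20]
  5 → side 5  [load 20/20]
10 tape sides opened.

10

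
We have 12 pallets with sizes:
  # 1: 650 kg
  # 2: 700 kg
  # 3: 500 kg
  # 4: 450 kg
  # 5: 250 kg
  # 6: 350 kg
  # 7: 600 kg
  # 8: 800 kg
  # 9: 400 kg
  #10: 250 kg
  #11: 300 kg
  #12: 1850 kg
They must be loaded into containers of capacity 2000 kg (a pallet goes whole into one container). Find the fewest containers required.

Total = 1850 + 800 + 700 + 650 + 600 + 500 + 450 + 400 + 350 + 300 + 250 + 250 = 7100 kg.
Lower bound: ⌈7100/2000⌉ = 4 containers.
A packing using 4 containers:
  container 1: 1850 = 1850
  container 2: 800 + 700 + 500 = 2000
  container 3: 650 + 600 + 450 + 300 = 2000
  container 4: 400 + 350 + 250 + 250 = 1250
This matches the lower bound, so 4 is optimal.

4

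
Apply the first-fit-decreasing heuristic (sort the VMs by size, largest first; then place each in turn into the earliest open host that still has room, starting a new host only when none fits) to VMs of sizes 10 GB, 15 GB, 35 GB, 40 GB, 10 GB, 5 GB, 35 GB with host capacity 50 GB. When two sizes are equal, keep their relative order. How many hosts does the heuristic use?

3

Sorted descending: 40, 35, 35, 15, 10, 10, 5.
  40 → host 1 (new)  [load 40/50]
  35 → host 2 (new)  [load 35/50]
  35 → host 3 (new)  [load 35/50]
  15 → host 2  [load 50/50]
  10 → host 1  [load 50/50]
  10 → host 3  [load 45/50]
  5 → host 3  [load 50/50]
3 hosts opened.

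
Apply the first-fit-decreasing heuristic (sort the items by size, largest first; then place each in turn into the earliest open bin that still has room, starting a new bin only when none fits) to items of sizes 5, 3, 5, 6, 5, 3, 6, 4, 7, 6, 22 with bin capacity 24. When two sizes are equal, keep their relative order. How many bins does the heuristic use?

4

Sorted descending: 22, 7, 6, 6, 6, 5, 5, 5, 4, 3, 3.
  22 → bin 1 (new)  [load 22/24]
  7 → bin 2 (new)  [load 7/24]
  6 → bin 2  [load 13/24]
  6 → bin 2  [load 19/24]
  6 → bin 3 (new)  [load 6/24]
  5 → bin 2  [load 24/24]
  5 → bin 3  [load 11/24]
  5 → bin 3  [load 16/24]
  4 → bin 3  [load 20/24]
  3 → bin 3  [load 23/24]
  3 → bin 4 (new)  [load 3/24]
4 bins opened.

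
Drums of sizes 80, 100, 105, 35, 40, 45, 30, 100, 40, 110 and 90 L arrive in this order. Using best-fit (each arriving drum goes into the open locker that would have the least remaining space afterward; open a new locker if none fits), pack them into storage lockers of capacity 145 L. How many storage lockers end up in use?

6

  80 → locker 1 (new)  [load 80/145]
  100 → locker 2 (new)  [load 100/145]
  105 → locker 3 (new)  [load 105/145]
  35 → locker 3  [load 140/145]
  40 → locker 2  [load 140/145]
  45 → locker 1  [load 125/145]
  30 → locker 4 (new)  [load 30/145]
  100 → locker 4  [load 130/145]
  40 → locker 5 (new)  [load 40/145]
  110 → locker 6 (new)  [load 110/145]
  90 → locker 5  [load 130/145]
6 storage lockers opened.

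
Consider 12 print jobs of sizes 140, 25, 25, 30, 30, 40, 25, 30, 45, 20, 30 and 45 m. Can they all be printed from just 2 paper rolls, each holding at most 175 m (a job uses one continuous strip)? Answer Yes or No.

Total = 485 m; ⌈485/175⌉ = 3.
At least 3 paper rolls are required, but only 2 are allowed.

No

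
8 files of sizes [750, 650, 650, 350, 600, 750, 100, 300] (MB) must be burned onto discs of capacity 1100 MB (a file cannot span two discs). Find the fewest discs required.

5

Total = 750 + 750 + 650 + 650 + 600 + 350 + 300 + 100 = 4150 MB.
Lower bound: ⌈4150/1100⌉ = 4 discs.
Also, 5 files each exceed 550 MB, and no two of those can share a disc, so at least 5 discs are needed.
A packing using 5 discs:
  disc 1: 750 + 350 = 1100
  disc 2: 750 + 300 = 1050
  disc 3: 650 + 100 = 750
  disc 4: 650 = 650
  disc 5: 600 = 600
This matches the lower bound, so 5 is optimal.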